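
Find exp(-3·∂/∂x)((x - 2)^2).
x^{2} - 10 x + 25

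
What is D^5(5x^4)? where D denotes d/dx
0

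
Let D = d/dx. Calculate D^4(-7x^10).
- 35280 x^{6}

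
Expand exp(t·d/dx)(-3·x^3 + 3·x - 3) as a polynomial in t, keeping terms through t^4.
- 3 t^{3} - 9 t^{2} x - 3 t \left(3 x^{2} - 1\right) - 3 x^{3} + 3 x - 3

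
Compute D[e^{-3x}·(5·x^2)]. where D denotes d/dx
5 x \left(2 - 3 x\right) e^{- 3 x}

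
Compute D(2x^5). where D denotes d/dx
10 x^{4}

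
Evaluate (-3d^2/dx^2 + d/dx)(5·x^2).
10 x - 30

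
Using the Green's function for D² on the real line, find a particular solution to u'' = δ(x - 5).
\frac{|x - 5|}{2}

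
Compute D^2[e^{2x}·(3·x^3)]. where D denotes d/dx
6 x \left(2 x^{2} + 6 x + 3\right) e^{2 x}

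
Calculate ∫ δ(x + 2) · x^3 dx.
-8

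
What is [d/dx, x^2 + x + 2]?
2 x + 1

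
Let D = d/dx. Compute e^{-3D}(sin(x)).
\sin{\left(x - 3 \right)}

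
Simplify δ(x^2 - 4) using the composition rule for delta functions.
\frac{\delta(x - 2) + \delta(x + 2)}{4}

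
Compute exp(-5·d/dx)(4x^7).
4 x^{7} - 140 x^{6} + 2100 x^{5} - 17500 x^{4} + 87500 x^{3} - 262500 x^{2} + 437500 x - 312500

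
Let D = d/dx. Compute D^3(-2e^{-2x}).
16 e^{- 2 x}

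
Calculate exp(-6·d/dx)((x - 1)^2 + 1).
x^{2} - 14 x + 50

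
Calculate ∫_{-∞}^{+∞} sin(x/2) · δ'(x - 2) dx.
- \frac{\cos{\left(1 \right)}}{2}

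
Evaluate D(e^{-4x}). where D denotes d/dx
- 4 e^{- 4 x}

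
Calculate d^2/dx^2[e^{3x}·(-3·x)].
\left(- 27 x - 18\right) e^{3 x}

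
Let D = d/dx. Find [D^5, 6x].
30D^{4}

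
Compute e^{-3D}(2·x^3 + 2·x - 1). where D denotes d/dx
2 x^{3} - 18 x^{2} + 56 x - 61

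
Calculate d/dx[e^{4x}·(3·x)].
\left(12 x + 3\right) e^{4 x}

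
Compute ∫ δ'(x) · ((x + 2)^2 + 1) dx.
-4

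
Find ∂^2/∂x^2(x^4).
12 x^{2}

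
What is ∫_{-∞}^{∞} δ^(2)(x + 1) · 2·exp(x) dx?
\frac{2}{e}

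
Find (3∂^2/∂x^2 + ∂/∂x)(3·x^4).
12 x^{2} \left(x + 9\right)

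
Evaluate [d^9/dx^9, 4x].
36\frac{d^{8}}{dx^{8}}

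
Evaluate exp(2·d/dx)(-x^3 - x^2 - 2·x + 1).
- x^{3} - 7 x^{2} - 18 x - 15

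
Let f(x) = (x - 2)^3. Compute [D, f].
3 \left(x - 2\right)^{2}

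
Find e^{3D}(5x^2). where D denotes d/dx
5 x^{2} + 30 x + 45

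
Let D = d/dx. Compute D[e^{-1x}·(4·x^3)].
4 x^{2} \left(3 - x\right) e^{- x}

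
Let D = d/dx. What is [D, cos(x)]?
- \sin{\left(x \right)}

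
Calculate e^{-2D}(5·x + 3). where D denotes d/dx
5 x - 7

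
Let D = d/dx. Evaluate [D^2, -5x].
-10D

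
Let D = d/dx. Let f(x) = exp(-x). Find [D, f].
- e^{- x}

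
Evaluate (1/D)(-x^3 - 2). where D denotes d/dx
- \frac{x^{4}}{4} - 2 x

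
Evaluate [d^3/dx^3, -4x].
-12\frac{d^{2}}{dx^{2}}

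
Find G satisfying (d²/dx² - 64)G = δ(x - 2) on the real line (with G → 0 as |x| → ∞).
-\frac{e^{-8|x - 2|}}{16}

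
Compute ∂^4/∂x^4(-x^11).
- 7920 x^{7}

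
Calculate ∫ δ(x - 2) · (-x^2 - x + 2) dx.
-4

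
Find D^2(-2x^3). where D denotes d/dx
- 12 x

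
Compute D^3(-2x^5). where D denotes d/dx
- 120 x^{2}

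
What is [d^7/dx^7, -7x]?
-49\frac{d^{6}}{dx^{6}}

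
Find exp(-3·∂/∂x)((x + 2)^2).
x^{2} - 2 x + 1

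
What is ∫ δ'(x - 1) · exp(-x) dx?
e^{-1}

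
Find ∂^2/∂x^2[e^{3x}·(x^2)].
\left(9 x^{2} + 12 x + 2\right) e^{3 x}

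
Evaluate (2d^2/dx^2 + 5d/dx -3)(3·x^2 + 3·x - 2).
- 9 x^{2} + 21 x + 33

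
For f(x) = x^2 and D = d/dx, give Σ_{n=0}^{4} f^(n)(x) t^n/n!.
t^{2} + 2 t x + x^{2}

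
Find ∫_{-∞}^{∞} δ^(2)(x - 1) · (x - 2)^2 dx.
2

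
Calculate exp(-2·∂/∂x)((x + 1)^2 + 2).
x^{2} - 2 x + 3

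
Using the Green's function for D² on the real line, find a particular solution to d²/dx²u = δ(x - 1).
\frac{|x - 1|}{2}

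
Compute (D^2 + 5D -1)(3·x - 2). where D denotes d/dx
17 - 3 x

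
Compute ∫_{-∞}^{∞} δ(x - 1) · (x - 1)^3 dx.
0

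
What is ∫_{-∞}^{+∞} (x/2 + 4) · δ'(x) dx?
- \frac{1}{2}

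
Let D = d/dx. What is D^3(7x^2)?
0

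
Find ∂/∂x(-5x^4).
- 20 x^{3}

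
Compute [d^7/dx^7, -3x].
-21\frac{d^{6}}{dx^{6}}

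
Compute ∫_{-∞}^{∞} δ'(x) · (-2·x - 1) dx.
2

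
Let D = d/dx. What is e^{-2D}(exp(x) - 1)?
e^{x - 2} - 1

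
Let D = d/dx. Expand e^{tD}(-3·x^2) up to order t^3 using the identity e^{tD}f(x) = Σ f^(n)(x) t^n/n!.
- 3 t^{2} - 6 t x - 3 x^{2}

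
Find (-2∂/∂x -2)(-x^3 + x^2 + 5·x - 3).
2 x^{3} + 4 x^{2} - 14 x - 4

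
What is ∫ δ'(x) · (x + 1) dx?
-1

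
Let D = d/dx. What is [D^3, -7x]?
-21D^{2}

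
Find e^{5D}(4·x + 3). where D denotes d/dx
4 x + 23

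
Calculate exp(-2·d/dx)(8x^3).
8 x^{3} - 48 x^{2} + 96 x - 64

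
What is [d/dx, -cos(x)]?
\sin{\left(x \right)}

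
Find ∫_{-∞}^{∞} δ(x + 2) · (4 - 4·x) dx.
12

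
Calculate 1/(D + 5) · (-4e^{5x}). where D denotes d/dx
- \frac{2 e^{5 x}}{5}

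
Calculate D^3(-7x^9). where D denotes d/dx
- 3528 x^{6}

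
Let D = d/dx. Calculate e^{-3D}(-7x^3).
- 7 x^{3} + 63 x^{2} - 189 x + 189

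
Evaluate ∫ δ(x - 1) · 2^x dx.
2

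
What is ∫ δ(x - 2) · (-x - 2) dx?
-4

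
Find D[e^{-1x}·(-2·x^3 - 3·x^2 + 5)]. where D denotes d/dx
\left(2 x^{3} - 3 x^{2} - 6 x - 5\right) e^{- x}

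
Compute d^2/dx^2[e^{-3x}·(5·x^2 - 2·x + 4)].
\left(45 x^{2} - 78 x + 58\right) e^{- 3 x}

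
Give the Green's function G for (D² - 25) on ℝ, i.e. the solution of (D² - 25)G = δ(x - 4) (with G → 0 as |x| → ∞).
-\frac{e^{-5|x - 4|}}{10}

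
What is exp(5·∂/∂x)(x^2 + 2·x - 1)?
x^{2} + 12 x + 34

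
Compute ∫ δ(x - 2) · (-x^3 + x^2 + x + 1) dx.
-1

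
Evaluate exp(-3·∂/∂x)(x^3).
x^{3} - 9 x^{2} + 27 x - 27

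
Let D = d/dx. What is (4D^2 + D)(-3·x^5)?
15 x^{3} \left(- x - 16\right)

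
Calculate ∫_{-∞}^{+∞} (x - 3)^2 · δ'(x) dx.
6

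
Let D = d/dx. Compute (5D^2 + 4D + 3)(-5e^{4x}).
- 495 e^{4 x}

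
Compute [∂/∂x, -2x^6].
- 12 x^{5}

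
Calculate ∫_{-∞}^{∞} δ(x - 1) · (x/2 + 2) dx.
\frac{5}{2}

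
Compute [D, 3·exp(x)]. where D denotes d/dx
3 e^{x}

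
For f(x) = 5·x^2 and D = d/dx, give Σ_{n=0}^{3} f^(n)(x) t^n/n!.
5 t^{2} + 10 t x + 5 x^{2}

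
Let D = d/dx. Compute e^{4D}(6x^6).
6 x^{6} + 144 x^{5} + 1440 x^{4} + 7680 x^{3} + 23040 x^{2} + 36864 x + 24576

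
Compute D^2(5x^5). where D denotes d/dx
100 x^{3}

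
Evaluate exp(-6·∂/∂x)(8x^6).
8 x^{6} - 288 x^{5} + 4320 x^{4} - 34560 x^{3} + 155520 x^{2} - 373248 x + 373248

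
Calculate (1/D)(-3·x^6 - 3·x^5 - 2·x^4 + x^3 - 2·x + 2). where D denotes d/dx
- \frac{3 x^{7}}{7} - \frac{x^{6}}{2} - \frac{2 x^{5}}{5} + \frac{x^{4}}{4} - x^{2} + 2 x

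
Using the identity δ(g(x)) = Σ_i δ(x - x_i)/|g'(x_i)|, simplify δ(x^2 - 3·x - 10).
\frac{\delta(x - 5) + \delta(x + 2)}{7}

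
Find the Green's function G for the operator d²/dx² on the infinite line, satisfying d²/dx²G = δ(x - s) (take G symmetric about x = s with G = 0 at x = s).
\frac{|x - s|}{2}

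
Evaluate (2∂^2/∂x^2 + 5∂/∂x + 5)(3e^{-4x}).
51 e^{- 4 x}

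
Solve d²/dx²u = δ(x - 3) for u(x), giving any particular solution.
\frac{|x - 3|}{2}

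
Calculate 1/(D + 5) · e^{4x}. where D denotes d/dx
\frac{e^{4 x}}{9}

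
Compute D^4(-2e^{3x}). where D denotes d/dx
- 162 e^{3 x}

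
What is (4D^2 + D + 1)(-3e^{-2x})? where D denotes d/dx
- 45 e^{- 2 x}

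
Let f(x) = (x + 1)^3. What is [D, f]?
3 \left(x + 1\right)^{2}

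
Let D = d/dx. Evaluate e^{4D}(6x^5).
6 x^{5} + 120 x^{4} + 960 x^{3} + 3840 x^{2} + 7680 x + 6144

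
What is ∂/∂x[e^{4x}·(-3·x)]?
\left(- 12 x - 3\right) e^{4 x}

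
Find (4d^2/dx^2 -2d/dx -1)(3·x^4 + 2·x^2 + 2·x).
- 3 x^{4} - 24 x^{3} + 142 x^{2} - 10 x + 12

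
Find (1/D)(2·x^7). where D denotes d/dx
\frac{x^{8}}{4}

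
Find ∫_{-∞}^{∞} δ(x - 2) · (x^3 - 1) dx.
7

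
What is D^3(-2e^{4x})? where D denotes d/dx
- 128 e^{4 x}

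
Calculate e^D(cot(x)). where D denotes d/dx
\cot{\left(x + 1 \right)}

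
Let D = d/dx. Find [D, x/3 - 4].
\frac{1}{3}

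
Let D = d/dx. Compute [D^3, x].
3D^{2}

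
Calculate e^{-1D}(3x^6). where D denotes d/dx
3 x^{6} - 18 x^{5} + 45 x^{4} - 60 x^{3} + 45 x^{2} - 18 x + 3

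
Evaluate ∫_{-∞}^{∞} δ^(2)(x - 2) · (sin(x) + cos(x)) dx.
- \sin{\left(2 \right)} - \cos{\left(2 \right)}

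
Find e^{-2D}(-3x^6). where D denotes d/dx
- 3 x^{6} + 36 x^{5} - 180 x^{4} + 480 x^{3} - 720 x^{2} + 576 x - 192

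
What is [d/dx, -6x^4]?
- 24 x^{3}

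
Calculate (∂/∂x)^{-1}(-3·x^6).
- \frac{3 x^{7}}{7}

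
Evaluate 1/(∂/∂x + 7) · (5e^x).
\frac{5 e^{x}}{8}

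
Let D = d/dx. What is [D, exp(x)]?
e^{x}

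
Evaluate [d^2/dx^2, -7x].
-14\frac{d}{dx}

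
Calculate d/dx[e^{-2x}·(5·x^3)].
x^{2} \left(15 - 10 x\right) e^{- 2 x}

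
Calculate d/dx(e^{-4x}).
- 4 e^{- 4 x}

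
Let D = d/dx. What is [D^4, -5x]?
-20D^{3}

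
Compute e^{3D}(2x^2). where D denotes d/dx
2 x^{2} + 12 x + 18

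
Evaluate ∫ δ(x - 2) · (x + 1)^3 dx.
27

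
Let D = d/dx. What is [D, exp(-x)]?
- e^{- x}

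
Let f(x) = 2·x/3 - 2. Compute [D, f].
\frac{2}{3}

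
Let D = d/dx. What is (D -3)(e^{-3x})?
- 6 e^{- 3 x}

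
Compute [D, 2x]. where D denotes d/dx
2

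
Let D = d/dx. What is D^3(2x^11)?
1980 x^{8}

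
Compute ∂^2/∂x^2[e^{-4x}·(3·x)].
24 \left(2 x - 1\right) e^{- 4 x}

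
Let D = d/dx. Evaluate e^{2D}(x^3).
x^{3} + 6 x^{2} + 12 x + 8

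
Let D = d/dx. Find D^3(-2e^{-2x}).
16 e^{- 2 x}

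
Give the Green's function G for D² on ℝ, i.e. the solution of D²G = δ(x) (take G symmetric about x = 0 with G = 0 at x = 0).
\frac{|x|}{2}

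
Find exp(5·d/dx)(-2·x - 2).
- 2 x - 12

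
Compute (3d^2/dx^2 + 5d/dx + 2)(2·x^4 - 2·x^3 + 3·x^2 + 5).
4 x^{4} + 36 x^{3} + 48 x^{2} - 6 x + 28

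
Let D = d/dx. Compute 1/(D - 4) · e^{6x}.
\frac{e^{6 x}}{2}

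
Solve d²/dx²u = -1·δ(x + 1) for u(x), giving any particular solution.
-\frac{|x + 1|}{2}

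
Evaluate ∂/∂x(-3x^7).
- 21 x^{6}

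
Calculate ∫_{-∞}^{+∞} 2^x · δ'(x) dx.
- \log{\left(2 \right)}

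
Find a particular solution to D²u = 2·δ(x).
|x|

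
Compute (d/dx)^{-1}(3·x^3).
\frac{3 x^{4}}{4}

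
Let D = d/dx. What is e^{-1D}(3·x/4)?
\frac{3 x}{4} - \frac{3}{4}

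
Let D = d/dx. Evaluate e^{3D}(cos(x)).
\cos{\left(x + 3 \right)}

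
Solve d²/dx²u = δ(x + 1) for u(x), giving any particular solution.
\frac{|x + 1|}{2}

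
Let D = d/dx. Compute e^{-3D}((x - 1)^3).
x^{3} - 12 x^{2} + 48 x - 64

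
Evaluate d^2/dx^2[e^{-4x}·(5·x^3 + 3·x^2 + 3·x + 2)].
2 \left(40 x^{3} - 36 x^{2} + 15 x + 7\right) e^{- 4 x}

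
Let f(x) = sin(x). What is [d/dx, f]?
\cos{\left(x \right)}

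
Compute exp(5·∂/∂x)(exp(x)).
e^{x + 5}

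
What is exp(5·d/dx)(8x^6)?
8 x^{6} + 240 x^{5} + 3000 x^{4} + 20000 x^{3} + 75000 x^{2} + 150000 x + 125000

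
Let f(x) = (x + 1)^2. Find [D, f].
2 x + 2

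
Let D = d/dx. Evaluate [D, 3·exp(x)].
3 e^{x}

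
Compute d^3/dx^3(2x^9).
1008 x^{6}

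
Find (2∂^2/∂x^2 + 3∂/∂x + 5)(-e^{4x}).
- 49 e^{4 x}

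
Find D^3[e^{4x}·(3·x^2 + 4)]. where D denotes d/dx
\left(192 x^{2} + 288 x + 328\right) e^{4 x}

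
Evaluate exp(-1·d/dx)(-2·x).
2 - 2 x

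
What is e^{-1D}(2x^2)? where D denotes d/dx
2 x^{2} - 4 x + 2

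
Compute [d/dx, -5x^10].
- 50 x^{9}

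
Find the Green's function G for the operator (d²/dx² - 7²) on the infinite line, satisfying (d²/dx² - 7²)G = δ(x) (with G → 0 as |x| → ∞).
-\frac{e^{-7|x|}}{14}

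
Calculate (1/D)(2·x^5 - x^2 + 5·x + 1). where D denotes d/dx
\frac{x^{6}}{3} - \frac{x^{3}}{3} + \frac{5 x^{2}}{2} + x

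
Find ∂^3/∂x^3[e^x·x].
\left(x + 3\right) e^{x}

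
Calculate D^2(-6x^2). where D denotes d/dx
-12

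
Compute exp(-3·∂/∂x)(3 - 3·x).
12 - 3 x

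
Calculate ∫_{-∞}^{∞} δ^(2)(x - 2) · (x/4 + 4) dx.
0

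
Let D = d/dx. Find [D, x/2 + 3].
\frac{1}{2}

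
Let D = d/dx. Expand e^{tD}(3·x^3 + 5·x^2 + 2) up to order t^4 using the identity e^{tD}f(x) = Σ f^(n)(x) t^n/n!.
3 t^{3} + t^{2} \left(9 x + 5\right) + t x \left(9 x + 10\right) + 3 x^{3} + 5 x^{2} + 2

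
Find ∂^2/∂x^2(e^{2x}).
4 e^{2 x}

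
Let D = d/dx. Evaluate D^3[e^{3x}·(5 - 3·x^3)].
\left(- 81 x^{3} - 243 x^{2} - 162 x + 117\right) e^{3 x}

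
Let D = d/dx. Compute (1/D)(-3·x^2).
- x^{3}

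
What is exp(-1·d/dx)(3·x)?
3 x - 3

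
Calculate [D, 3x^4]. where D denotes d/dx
12 x^{3}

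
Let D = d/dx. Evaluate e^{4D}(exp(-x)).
e^{- x - 4}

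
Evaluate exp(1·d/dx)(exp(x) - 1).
e^{x + 1} - 1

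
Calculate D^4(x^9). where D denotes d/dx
3024 x^{5}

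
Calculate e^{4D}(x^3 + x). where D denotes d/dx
x^{3} + 12 x^{2} + 49 x + 68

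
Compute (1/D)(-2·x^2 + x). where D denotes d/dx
- \frac{2 x^{3}}{3} + \frac{x^{2}}{2}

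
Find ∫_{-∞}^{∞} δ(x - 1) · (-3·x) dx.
-3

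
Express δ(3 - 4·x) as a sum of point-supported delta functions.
\frac{\delta(x - 3/4)}{4}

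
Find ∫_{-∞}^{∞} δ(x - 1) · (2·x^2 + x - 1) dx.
2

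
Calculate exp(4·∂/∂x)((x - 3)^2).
x^{2} + 2 x + 1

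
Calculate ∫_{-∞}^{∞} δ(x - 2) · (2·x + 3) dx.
7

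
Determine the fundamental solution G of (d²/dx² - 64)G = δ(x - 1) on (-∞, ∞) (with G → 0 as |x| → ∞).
-\frac{e^{-8|x - 1|}}{16}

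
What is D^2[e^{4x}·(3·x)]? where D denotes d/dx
\left(48 x + 24\right) e^{4 x}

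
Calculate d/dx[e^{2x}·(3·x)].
\left(6 x + 3\right) e^{2 x}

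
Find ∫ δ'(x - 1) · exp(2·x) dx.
- 2 e^{2}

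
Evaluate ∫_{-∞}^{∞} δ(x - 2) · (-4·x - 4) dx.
-12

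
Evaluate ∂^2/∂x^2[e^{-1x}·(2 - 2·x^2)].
2 \left(- x^{2} + 4 x - 1\right) e^{- x}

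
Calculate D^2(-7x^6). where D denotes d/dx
- 210 x^{4}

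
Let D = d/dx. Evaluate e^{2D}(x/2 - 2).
\frac{x}{2} - 1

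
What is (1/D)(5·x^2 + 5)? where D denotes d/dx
\frac{5 x^{3}}{3} + 5 x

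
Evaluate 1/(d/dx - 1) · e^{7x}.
\frac{e^{7 x}}{6}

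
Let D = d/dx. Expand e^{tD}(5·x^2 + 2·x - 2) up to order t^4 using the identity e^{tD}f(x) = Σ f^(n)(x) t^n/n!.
5 t^{2} + 2 t \left(5 x + 1\right) + 5 x^{2} + 2 x - 2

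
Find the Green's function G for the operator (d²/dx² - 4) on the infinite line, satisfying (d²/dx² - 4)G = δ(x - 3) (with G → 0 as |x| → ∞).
-\frac{e^{-2|x - 3|}}{4}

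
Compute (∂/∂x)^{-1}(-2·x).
- x^{2}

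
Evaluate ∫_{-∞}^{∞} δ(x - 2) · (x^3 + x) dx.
10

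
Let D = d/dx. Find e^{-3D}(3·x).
3 x - 9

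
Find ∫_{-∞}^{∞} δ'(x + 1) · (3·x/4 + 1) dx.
- \frac{3}{4}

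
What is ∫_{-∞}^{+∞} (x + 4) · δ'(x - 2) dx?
-1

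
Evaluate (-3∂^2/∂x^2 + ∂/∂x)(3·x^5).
15 x^{3} \left(x - 12\right)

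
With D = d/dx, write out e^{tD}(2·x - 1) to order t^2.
2 t + 2 x - 1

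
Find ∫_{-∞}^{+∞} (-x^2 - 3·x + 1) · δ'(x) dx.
3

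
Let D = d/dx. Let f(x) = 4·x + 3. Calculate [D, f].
4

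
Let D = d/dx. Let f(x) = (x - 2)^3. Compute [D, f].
3 \left(x - 2\right)^{2}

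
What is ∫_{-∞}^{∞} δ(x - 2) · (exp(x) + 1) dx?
1 + e^{2}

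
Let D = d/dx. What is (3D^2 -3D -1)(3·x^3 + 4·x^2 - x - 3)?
- 3 x^{3} - 31 x^{2} + 31 x + 30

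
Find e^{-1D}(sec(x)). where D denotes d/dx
\sec{\left(x - 1 \right)}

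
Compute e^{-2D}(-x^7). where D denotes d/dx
- x^{7} + 14 x^{6} - 84 x^{5} + 280 x^{4} - 560 x^{3} + 672 x^{2} - 448 x + 128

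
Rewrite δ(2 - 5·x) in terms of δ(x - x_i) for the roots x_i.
\frac{\delta(x - 2/5)}{5}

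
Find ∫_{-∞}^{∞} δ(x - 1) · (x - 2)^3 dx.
-1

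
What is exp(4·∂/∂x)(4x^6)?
4 x^{6} + 96 x^{5} + 960 x^{4} + 5120 x^{3} + 15360 x^{2} + 24576 x + 16384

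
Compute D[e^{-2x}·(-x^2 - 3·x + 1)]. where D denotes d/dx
\left(2 x^{2} + 4 x - 5\right) e^{- 2 x}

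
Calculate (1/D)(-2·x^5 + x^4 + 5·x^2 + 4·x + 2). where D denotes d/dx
- \frac{x^{6}}{3} + \frac{x^{5}}{5} + \frac{5 x^{3}}{3} + 2 x^{2} + 2 x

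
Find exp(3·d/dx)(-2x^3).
- 2 x^{3} - 18 x^{2} - 54 x - 54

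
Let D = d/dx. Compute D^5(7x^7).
17640 x^{2}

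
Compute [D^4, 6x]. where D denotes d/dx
24D^{3}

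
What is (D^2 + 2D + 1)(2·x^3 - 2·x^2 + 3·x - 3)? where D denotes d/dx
2 x^{3} + 10 x^{2} + 7 x - 1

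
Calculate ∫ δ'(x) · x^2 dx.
0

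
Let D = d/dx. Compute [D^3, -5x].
-15D^{2}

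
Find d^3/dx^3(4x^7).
840 x^{4}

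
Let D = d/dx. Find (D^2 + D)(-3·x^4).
12 x^{2} \left(- x - 3\right)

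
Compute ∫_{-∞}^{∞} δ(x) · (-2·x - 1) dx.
-1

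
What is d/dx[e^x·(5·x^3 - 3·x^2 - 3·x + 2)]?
\left(5 x^{3} + 12 x^{2} - 9 x - 1\right) e^{x}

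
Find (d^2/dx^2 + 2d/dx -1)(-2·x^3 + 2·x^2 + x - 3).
2 x^{3} - 14 x^{2} - 5 x + 9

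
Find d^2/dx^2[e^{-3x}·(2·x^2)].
2 \left(9 x^{2} - 12 x + 2\right) e^{- 3 x}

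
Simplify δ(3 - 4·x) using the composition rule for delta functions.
\frac{\delta(x - 3/4)}{4}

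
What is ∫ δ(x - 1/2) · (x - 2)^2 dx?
\frac{9}{4}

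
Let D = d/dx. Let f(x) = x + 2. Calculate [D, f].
1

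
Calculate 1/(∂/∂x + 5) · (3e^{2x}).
\frac{3 e^{2 x}}{7}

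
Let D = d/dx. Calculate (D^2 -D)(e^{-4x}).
20 e^{- 4 x}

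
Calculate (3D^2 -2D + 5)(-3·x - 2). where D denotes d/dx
- 15 x - 4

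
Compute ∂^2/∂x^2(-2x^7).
- 84 x^{5}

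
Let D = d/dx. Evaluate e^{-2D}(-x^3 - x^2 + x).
- x^{3} + 5 x^{2} - 7 x + 2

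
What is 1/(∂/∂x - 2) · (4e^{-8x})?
- \frac{2 e^{- 8 x}}{5}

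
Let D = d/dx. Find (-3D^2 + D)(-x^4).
4 x^{2} \left(9 - x\right)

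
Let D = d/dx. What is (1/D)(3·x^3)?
\frac{3 x^{4}}{4}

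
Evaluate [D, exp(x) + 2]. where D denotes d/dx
e^{x}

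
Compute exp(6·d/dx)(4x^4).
4 x^{4} + 96 x^{3} + 864 x^{2} + 3456 x + 5184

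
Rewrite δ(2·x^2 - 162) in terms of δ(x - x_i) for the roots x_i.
\frac{\delta(x - 9) + \delta(x + 9)}{36}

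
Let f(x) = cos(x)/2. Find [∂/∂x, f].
- \frac{\sin{\left(x \right)}}{2}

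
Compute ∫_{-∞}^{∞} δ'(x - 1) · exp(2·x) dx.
- 2 e^{2}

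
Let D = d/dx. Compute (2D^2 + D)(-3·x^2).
- 6 x - 12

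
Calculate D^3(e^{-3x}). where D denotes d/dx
- 27 e^{- 3 x}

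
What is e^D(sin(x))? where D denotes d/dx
\sin{\left(x + 1 \right)}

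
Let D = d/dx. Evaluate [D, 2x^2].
4 x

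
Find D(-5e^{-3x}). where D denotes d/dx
15 e^{- 3 x}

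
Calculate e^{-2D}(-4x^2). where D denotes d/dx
- 4 x^{2} + 16 x - 16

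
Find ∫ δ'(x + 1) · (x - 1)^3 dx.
-12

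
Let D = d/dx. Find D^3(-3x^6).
- 360 x^{3}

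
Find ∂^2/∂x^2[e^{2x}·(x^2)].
\left(4 x^{2} + 8 x + 2\right) e^{2 x}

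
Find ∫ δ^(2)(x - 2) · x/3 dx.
0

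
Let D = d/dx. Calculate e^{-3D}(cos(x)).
\cos{\left(x - 3 \right)}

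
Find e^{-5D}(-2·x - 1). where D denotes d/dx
9 - 2 x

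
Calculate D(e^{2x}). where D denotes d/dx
2 e^{2 x}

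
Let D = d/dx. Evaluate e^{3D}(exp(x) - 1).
e^{x + 3} - 1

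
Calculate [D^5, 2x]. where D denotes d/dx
10D^{4}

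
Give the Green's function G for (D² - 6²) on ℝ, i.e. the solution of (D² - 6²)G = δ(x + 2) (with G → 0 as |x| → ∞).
-\frac{e^{-6|x + 2|}}{12}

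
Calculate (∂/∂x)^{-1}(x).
\frac{x^{2}}{2}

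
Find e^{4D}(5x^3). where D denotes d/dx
5 x^{3} + 60 x^{2} + 240 x + 320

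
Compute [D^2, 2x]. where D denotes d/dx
4D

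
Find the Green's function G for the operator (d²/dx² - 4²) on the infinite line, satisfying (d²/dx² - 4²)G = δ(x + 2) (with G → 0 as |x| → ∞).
-\frac{e^{-4|x + 2|}}{8}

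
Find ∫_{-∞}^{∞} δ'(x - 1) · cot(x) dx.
\frac{1}{\sin^{2}{\left(1 \right)}}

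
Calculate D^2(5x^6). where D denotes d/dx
150 x^{4}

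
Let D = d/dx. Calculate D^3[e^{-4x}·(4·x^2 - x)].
16 \left(- 16 x^{2} + 28 x - 9\right) e^{- 4 x}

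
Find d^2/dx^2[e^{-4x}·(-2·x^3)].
4 x \left(- 8 x^{2} + 12 x - 3\right) e^{- 4 x}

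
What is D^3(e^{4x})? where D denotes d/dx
64 e^{4 x}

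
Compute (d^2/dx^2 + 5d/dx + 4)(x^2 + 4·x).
4 x^{2} + 26 x + 22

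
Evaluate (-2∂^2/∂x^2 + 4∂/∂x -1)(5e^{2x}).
- 5 e^{2 x}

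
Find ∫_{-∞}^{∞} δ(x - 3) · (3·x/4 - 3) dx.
- \frac{3}{4}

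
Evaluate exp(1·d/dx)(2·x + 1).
2 x + 3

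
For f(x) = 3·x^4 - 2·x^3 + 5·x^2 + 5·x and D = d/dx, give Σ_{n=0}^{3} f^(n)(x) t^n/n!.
t^{3} \left(12 x - 2\right) + t^{2} \left(18 x^{2} - 6 x + 5\right) + t \left(12 x^{3} - 6 x^{2} + 10 x + 5\right) + 3 x^{4} - 2 x^{3} + 5 x^{2} + 5 x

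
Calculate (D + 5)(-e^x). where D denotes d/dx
- 6 e^{x}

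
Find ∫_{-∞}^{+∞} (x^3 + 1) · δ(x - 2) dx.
9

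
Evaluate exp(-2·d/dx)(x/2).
\frac{x}{2} - 1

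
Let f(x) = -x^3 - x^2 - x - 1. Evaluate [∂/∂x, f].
- 3 x^{2} - 2 x - 1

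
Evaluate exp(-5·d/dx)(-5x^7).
- 5 x^{7} + 175 x^{6} - 2625 x^{5} + 21875 x^{4} - 109375 x^{3} + 328125 x^{2} - 546875 x + 390625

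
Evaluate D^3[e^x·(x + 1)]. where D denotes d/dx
\left(x + 4\right) e^{x}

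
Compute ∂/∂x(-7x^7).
- 49 x^{6}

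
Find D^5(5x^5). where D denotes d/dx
600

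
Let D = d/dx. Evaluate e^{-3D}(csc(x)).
\csc{\left(x - 3 \right)}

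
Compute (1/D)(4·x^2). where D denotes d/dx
\frac{4 x^{3}}{3}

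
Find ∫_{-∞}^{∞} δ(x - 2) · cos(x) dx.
\cos{\left(2 \right)}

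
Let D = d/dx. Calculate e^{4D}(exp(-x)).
e^{- x - 4}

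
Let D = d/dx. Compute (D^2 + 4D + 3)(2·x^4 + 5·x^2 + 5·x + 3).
6 x^{4} + 32 x^{3} + 39 x^{2} + 55 x + 39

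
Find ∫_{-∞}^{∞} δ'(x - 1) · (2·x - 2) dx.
-2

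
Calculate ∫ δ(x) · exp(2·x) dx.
1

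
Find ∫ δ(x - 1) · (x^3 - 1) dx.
0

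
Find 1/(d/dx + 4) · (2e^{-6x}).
- e^{- 6 x}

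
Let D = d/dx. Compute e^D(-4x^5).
- 4 x^{5} - 20 x^{4} - 40 x^{3} - 40 x^{2} - 20 x - 4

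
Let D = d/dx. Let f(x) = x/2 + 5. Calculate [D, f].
\frac{1}{2}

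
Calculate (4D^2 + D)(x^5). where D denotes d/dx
5 x^{3} \left(x + 16\right)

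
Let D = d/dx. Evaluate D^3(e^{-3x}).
- 27 e^{- 3 x}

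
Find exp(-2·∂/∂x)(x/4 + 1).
\frac{x}{4} + \frac{1}{2}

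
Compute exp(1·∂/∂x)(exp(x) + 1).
e^{x + 1} + 1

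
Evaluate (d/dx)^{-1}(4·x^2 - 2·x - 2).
\frac{4 x^{3}}{3} - x^{2} - 2 x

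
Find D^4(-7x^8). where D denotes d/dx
- 11760 x^{4}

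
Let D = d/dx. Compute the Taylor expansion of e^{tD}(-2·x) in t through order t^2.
- 2 t - 2 x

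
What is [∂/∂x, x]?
1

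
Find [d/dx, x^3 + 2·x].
3 x^{2} + 2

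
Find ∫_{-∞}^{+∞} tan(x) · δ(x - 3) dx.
\tan{\left(3 \right)}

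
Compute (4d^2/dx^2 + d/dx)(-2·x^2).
- 4 x - 16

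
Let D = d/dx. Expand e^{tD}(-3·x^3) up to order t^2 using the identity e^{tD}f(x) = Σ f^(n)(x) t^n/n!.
3 x \left(- 3 t^{2} - 3 t x - x^{2}\right)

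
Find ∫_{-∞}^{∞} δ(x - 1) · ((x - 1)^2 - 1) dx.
-1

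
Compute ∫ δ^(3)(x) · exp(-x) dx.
1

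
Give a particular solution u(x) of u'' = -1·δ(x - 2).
-\frac{|x - 2|}{2}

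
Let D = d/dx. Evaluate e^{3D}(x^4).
x^{4} + 12 x^{3} + 54 x^{2} + 108 x + 81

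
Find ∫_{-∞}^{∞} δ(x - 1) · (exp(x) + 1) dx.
1 + e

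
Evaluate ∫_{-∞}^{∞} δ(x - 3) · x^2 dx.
9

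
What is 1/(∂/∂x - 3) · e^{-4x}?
- \frac{e^{- 4 x}}{7}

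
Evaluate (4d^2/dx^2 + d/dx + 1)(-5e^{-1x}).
- 20 e^{- x}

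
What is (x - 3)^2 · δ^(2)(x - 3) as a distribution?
2\delta(x - 3)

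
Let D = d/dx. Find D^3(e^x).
e^{x}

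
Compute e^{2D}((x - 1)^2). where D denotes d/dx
x^{2} + 2 x + 1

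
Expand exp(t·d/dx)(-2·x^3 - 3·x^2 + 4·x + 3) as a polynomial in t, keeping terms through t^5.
- 2 t^{3} - t^{2} \left(6 x + 3\right) - 2 t \left(3 x^{2} + 3 x - 2\right) - 2 x^{3} - 3 x^{2} + 4 x + 3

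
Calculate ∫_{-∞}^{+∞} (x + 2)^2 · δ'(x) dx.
-4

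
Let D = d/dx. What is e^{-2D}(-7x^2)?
- 7 x^{2} + 28 x - 28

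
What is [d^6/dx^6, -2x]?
-12\frac{d^{5}}{dx^{5}}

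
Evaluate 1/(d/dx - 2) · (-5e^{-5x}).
\frac{5 e^{- 5 x}}{7}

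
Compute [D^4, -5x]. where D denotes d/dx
-20D^{3}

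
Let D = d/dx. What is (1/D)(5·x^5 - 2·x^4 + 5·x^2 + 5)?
\frac{5 x^{6}}{6} - \frac{2 x^{5}}{5} + \frac{5 x^{3}}{3} + 5 x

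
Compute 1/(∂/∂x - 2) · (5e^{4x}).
\frac{5 e^{4 x}}{2}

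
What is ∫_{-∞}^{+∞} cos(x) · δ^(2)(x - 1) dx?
- \cos{\left(1 \right)}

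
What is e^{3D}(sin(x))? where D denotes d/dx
\sin{\left(x + 3 \right)}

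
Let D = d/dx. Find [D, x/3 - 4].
\frac{1}{3}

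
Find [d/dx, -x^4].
- 4 x^{3}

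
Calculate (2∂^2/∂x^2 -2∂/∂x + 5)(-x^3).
x \left(- 5 x^{2} + 6 x - 12\right)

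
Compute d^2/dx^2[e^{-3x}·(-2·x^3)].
6 x \left(- 3 x^{2} + 6 x - 2\right) e^{- 3 x}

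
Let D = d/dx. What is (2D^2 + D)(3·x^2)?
6 x + 12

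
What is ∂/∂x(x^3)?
3 x^{2}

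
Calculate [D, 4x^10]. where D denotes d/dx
40 x^{9}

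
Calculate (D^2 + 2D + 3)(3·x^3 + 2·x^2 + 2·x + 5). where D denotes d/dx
9 x^{3} + 24 x^{2} + 32 x + 23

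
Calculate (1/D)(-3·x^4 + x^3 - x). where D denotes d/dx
- \frac{3 x^{5}}{5} + \frac{x^{4}}{4} - \frac{x^{2}}{2}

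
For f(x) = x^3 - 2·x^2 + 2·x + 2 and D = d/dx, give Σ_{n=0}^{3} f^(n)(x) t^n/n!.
t^{3} + t^{2} \left(3 x - 2\right) + t \left(3 x^{2} - 4 x + 2\right) + x^{3} - 2 x^{2} + 2 x + 2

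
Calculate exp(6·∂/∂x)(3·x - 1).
3 x + 17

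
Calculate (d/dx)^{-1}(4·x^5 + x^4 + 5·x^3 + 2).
\frac{2 x^{6}}{3} + \frac{x^{5}}{5} + \frac{5 x^{4}}{4} + 2 x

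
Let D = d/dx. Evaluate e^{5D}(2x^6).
2 x^{6} + 60 x^{5} + 750 x^{4} + 5000 x^{3} + 18750 x^{2} + 37500 x + 31250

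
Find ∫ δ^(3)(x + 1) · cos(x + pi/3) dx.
- \cos{\left(\frac{\pi}{6} + 1 \right)}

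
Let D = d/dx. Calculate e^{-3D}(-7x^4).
- 7 x^{4} + 84 x^{3} - 378 x^{2} + 756 x - 567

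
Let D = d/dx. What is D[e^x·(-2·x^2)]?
2 x \left(- x - 2\right) e^{x}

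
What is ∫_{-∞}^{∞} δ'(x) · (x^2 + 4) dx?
0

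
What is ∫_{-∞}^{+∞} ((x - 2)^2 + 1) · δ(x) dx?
5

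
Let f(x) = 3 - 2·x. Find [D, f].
-2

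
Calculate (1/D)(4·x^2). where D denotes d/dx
\frac{4 x^{3}}{3}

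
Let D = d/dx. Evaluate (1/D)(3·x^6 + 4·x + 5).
\frac{3 x^{7}}{7} + 2 x^{2} + 5 x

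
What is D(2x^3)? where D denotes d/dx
6 x^{2}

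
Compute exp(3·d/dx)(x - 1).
x + 2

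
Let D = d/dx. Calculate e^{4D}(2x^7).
2 x^{7} + 56 x^{6} + 672 x^{5} + 4480 x^{4} + 17920 x^{3} + 43008 x^{2} + 57344 x + 32768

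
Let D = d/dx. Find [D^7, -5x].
-35D^{6}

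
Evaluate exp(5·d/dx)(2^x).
2^{x + 5}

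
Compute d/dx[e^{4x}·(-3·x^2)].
6 x \left(- 2 x - 1\right) e^{4 x}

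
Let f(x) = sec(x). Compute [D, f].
\tan{\left(x \right)} \sec{\left(x \right)}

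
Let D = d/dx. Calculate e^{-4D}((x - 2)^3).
x^{3} - 18 x^{2} + 108 x - 216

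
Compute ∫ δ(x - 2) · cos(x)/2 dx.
\frac{\cos{\left(2 \right)}}{2}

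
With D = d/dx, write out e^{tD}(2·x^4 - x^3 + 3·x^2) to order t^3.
t^{3} \left(8 x - 1\right) + 3 t^{2} \left(4 x^{2} - x + 1\right) + t x \left(8 x^{2} - 3 x + 6\right) + 2 x^{4} - x^{3} + 3 x^{2}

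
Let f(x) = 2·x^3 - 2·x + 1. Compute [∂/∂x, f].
6 x^{2} - 2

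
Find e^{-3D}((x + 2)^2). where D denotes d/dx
x^{2} - 2 x + 1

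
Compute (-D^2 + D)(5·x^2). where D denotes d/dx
10 x - 10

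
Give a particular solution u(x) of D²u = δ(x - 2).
\frac{|x - 2|}{2}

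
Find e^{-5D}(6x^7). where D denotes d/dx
6 x^{7} - 210 x^{6} + 3150 x^{5} - 26250 x^{4} + 131250 x^{3} - 393750 x^{2} + 656250 x - 468750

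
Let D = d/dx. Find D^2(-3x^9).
- 216 x^{7}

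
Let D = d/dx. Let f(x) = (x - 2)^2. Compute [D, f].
2 x - 4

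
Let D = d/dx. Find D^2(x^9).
72 x^{7}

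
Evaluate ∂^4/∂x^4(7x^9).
21168 x^{5}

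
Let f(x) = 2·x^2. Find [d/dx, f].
4 x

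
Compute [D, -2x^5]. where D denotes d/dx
- 10 x^{4}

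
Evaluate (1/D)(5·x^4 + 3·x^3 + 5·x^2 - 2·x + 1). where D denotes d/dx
x^{5} + \frac{3 x^{4}}{4} + \frac{5 x^{3}}{3} - x^{2} + x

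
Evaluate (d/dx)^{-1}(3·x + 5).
\frac{3 x^{2}}{2} + 5 x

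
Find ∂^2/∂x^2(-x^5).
- 20 x^{3}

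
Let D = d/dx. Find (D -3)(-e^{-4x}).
7 e^{- 4 x}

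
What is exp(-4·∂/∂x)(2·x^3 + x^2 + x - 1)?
2 x^{3} - 23 x^{2} + 89 x - 117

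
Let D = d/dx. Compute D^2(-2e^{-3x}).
- 18 e^{- 3 x}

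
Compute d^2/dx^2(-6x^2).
-12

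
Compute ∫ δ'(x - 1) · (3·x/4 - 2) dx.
- \frac{3}{4}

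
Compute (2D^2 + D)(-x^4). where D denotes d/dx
4 x^{2} \left(- x - 6\right)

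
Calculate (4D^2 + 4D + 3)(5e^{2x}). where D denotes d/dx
135 e^{2 x}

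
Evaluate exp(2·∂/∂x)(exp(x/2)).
e^{\frac{x}{2} + 1}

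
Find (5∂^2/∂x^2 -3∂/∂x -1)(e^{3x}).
35 e^{3 x}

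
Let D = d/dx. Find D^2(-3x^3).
- 18 x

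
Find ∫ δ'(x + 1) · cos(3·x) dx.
- 3 \sin{\left(3 \right)}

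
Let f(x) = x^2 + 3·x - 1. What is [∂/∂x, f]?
2 x + 3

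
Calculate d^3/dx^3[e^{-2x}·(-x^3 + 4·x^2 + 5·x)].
2 \left(4 x^{3} - 34 x^{2} + 46 x + 3\right) e^{- 2 x}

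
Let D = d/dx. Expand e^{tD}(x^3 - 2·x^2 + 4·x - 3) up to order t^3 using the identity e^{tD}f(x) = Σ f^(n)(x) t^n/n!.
t^{3} + t^{2} \left(3 x - 2\right) + t \left(3 x^{2} - 4 x + 4\right) + x^{3} - 2 x^{2} + 4 x - 3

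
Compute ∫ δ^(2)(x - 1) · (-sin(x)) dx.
\sin{\left(1 \right)}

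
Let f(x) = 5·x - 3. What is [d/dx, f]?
5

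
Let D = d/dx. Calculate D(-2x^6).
- 12 x^{5}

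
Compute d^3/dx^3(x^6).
120 x^{3}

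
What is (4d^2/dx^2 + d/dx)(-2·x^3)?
6 x \left(- x - 8\right)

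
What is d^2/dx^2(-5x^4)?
- 60 x^{2}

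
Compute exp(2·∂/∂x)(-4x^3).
- 4 x^{3} - 24 x^{2} - 48 x - 32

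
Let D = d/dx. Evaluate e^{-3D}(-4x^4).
- 4 x^{4} + 48 x^{3} - 216 x^{2} + 432 x - 324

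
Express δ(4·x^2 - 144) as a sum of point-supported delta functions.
\frac{\delta(x - 6) + \delta(x + 6)}{48}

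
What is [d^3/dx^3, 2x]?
6\frac{d^{2}}{dx^{2}}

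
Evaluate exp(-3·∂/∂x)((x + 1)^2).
x^{2} - 4 x + 4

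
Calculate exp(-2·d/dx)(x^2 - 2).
x^{2} - 4 x + 2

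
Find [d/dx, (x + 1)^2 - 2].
2 x + 2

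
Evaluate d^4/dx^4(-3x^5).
- 360 x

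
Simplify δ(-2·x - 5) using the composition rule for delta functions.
\frac{\delta(x + 5/2)}{2}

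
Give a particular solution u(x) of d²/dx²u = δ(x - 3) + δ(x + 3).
\frac{|x - 3|}{2} + \frac{|x + 3|}{2}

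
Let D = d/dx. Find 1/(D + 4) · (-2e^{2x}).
- \frac{e^{2 x}}{3}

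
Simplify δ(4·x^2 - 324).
\frac{\delta(x - 9) + \delta(x + 9)}{72}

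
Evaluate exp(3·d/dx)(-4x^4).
- 4 x^{4} - 48 x^{3} - 216 x^{2} - 432 x - 324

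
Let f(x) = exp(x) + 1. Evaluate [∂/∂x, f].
e^{x}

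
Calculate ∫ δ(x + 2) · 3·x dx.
-6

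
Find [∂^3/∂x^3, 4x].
12\frac{d^{2}}{dx^{2}}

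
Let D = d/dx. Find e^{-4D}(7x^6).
7 x^{6} - 168 x^{5} + 1680 x^{4} - 8960 x^{3} + 26880 x^{2} - 43008 x + 28672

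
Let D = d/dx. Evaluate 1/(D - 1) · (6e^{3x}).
3 e^{3 x}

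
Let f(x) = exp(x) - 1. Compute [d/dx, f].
e^{x}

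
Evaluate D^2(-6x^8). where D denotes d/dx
- 336 x^{6}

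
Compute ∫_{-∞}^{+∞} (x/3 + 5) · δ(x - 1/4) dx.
\frac{61}{12}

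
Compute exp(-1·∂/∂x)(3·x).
3 x - 3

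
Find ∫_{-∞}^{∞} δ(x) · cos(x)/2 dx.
\frac{1}{2}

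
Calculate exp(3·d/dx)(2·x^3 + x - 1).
2 x^{3} + 18 x^{2} + 55 x + 56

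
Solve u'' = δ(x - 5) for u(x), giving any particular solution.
\frac{|x - 5|}{2}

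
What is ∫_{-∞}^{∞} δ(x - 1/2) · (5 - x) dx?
\frac{9}{2}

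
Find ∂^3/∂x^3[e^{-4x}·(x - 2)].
16 \left(11 - 4 x\right) e^{- 4 x}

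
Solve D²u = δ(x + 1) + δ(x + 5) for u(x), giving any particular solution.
\frac{|x + 1|}{2} + \frac{|x + 5|}{2}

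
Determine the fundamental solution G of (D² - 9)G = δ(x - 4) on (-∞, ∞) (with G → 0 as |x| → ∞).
-\frac{e^{-3|x - 4|}}{6}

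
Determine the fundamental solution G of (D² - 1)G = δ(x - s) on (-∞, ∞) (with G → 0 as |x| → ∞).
-\frac{e^{-|x-s|}}{2}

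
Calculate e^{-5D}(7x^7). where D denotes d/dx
7 x^{7} - 245 x^{6} + 3675 x^{5} - 30625 x^{4} + 153125 x^{3} - 459375 x^{2} + 765625 x - 546875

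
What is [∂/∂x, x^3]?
3 x^{2}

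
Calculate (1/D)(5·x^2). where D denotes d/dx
\frac{5 x^{3}}{3}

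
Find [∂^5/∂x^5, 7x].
35\frac{d^{4}}{dx^{4}}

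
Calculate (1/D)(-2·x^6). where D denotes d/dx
- \frac{2 x^{7}}{7}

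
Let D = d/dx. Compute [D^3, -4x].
-12D^{2}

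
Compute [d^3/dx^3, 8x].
24\frac{d^{2}}{dx^{2}}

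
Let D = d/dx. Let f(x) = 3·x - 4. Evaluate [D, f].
3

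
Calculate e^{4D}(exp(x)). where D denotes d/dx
e^{x + 4}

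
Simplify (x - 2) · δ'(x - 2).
-\delta(x - 2)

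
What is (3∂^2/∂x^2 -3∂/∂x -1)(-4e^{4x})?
- 140 e^{4 x}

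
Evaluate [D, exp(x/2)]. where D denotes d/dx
\frac{e^{\frac{x}{2}}}{2}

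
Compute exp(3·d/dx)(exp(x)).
e^{x + 3}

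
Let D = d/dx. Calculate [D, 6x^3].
18 x^{2}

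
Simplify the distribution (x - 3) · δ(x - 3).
0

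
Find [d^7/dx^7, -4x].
-28\frac{d^{6}}{dx^{6}}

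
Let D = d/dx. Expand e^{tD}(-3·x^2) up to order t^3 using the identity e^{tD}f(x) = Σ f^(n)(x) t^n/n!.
- 3 t^{2} - 6 t x - 3 x^{2}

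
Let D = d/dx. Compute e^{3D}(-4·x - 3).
- 4 x - 15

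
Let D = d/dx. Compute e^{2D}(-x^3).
- x^{3} - 6 x^{2} - 12 x - 8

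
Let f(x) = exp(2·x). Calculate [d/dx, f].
2 e^{2 x}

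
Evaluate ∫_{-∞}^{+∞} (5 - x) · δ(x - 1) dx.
4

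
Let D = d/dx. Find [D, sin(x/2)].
\frac{\cos{\left(\frac{x}{2} \right)}}{2}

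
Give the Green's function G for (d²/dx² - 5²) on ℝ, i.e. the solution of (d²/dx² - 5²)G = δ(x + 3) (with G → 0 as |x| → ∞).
-\frac{e^{-5|x + 3|}}{10}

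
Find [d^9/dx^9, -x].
-9\frac{d^{8}}{dx^{8}}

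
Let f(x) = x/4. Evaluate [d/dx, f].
\frac{1}{4}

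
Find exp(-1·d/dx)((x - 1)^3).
x^{3} - 6 x^{2} + 12 x - 8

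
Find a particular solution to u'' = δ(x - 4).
\frac{|x - 4|}{2}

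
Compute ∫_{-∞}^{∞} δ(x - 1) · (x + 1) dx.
2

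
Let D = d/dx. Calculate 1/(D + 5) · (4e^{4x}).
\frac{4 e^{4 x}}{9}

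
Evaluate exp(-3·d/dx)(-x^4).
- x^{4} + 12 x^{3} - 54 x^{2} + 108 x - 81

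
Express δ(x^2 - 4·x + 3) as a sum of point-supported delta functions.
\frac{\delta(x - 3) + \delta(x - 1)}{2}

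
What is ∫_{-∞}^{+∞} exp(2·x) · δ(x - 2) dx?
e^{4}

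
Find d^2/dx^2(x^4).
12 x^{2}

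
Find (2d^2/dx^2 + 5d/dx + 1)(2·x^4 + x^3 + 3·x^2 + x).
2 x^{4} + 41 x^{3} + 66 x^{2} + 43 x + 17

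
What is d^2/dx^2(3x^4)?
36 x^{2}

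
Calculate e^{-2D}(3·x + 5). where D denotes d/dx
3 x - 1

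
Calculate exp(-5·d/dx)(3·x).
3 x - 15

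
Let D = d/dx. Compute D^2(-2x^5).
- 40 x^{3}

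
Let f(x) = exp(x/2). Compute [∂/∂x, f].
\frac{e^{\frac{x}{2}}}{2}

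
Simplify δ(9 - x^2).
\frac{\delta(x - 3) + \delta(x + 3)}{6}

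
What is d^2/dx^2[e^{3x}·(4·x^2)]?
\left(36 x^{2} + 48 x + 8\right) e^{3 x}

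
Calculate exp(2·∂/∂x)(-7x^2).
- 7 x^{2} - 28 x - 28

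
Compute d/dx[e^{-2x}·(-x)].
\left(2 x - 1\right) e^{- 2 x}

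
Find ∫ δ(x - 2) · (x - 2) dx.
0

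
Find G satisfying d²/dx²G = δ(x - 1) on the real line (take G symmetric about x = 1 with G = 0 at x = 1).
\frac{|x - 1|}{2}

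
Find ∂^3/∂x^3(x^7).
210 x^{4}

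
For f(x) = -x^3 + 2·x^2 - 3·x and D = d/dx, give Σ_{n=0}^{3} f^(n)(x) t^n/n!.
- t^{3} - t^{2} \left(3 x - 2\right) - t \left(3 x^{2} - 4 x + 3\right) - x^{3} + 2 x^{2} - 3 x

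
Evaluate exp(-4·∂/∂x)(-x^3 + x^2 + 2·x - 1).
- x^{3} + 13 x^{2} - 54 x + 71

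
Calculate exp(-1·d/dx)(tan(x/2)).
\tan{\left(\frac{x}{2} - \frac{1}{2} \right)}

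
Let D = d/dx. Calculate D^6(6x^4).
0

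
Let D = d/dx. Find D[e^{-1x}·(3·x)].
3 \left(1 - x\right) e^{- x}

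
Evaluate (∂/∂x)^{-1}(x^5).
\frac{x^{6}}{6}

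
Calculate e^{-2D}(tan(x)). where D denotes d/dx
\tan{\left(x - 2 \right)}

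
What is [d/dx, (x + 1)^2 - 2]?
2 x + 2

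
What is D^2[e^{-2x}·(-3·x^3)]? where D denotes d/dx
6 x \left(- 2 x^{2} + 6 x - 3\right) e^{- 2 x}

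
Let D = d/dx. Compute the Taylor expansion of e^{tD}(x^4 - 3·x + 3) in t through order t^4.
t^{4} + 4 t^{3} x + 6 t^{2} x^{2} + t \left(4 x^{3} - 3\right) + x^{4} - 3 x + 3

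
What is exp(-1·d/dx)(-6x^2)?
- 6 x^{2} + 12 x - 6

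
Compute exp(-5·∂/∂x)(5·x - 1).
5 x - 26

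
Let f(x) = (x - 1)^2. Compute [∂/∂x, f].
2 x - 2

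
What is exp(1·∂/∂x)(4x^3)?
4 x^{3} + 12 x^{2} + 12 x + 4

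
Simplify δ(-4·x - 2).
\frac{\delta(x + 1/2)}{4}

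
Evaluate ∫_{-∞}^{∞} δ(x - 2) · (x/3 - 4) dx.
- \frac{10}{3}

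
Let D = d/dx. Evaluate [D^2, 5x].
10D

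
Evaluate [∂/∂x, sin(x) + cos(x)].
- \sin{\left(x \right)} + \cos{\left(x \right)}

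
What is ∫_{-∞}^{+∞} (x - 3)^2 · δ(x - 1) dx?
4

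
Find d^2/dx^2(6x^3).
36 x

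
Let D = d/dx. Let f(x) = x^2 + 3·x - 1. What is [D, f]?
2 x + 3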